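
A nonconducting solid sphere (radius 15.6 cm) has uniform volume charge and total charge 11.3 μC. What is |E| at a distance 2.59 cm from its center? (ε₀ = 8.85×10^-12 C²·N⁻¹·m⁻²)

|E| ≈ 6.93e5 N/C

Use a concentric Gaussian sphere at r = 2.59 cm (r < R).
For a uniform sphere the enclosed fraction is (r/R)³, so Q_enc = (11.3 μC)(0.0259/0.156)³ = 5.171×10^-8 C.
By Gauss's law, ∮E·dA = E·4πr² = Q_enc/ε₀.
E = |Q_enc|/(4πε₀r²) = (5.171×10^-8)/(4π·8.85×10^-12·(0.0259)²) = 6.93e5 N/C.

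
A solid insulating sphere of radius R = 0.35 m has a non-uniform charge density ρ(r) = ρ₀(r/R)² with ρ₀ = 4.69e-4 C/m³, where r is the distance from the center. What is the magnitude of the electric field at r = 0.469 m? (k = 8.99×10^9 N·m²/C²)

|E| = 2.07×10^6 N/C

Use a concentric Gaussian sphere at r = 0.469 m (r > R, all charge enclosed).
Q_enc = 4π ∫₀^R ρ₀(r'/R)^2 r'² dr' = 4πρ₀R³/5 = 5.054×10^-5 C.
Applying ∮E·dA = Q_enc/ε₀ with Φ = E(4πr²):
E = k|Q_enc|/r² = (8.99×10^9)(5.054×10^-5)/(0.469)² = 2.07×10^6 N/C.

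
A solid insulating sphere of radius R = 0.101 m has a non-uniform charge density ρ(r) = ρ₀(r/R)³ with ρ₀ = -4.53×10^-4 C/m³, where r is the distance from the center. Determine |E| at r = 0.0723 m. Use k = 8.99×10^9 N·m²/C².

E = 2.26×10^5 N/C

Take a concentric spherical Gaussian surface of radius r = 0.0723 m (r < R).
Integrate the density: Q_enc = 4π ∫₀^r ρ₀(r'/R)^3 r'² dr' = 4πρ₀ r^6/(6·R³) = -1.315×10^-7 C.
Applying ∮E·dA = Q_enc/ε₀ with Φ = E(4πr²):
E = k|Q_enc|/r² = (8.99×10^9)(1.315e-7)/(0.0723)² = 2.26×10^5 N/C.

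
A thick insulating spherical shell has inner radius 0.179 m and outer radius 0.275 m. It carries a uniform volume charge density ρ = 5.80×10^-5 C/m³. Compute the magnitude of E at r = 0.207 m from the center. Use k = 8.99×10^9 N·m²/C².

Take a concentric spherical Gaussian surface of radius r = 0.207 m (within the shell material, 0.179 m < r < 0.275 m).
Only the shell between 0.179 m and r is enclosed: Q_enc = ρ·(4π/3)(r³ − a³) = (5.80×10^-5)·(4π/3)·((0.207)³ − (0.179)³) = 7.615×10^-7 C.
Applying ∮E·dA = Q_enc/ε₀ with Φ = E(4πr²):
E = k|Q_enc|/r² = (8.99×10^9)(7.615×10^-7)/(0.207)² = 1.60e5 N/C.

E ≈ 1.60e5 N/C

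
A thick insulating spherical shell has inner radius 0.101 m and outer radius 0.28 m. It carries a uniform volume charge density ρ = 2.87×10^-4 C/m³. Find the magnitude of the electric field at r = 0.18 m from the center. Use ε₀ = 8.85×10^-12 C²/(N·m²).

Symmetry ⇒ E = E(r) r̂. Gaussian sphere of radius r = 0.18 m (within the shell material, 0.101 m < r < 0.28 m).
Enclosed charge is the volume from a to r: Q_enc = (4π/3)ρ(r³ − a³) = 5.773e-6 C.
Applying ∮E·dA = Q_enc/ε₀ with Φ = E(4πr²):
E = |Q_enc|/(4πε₀r²) = (5.773×10^-6)/(4π·8.85×10^-12·(0.18)²) = 1.60×10^6 N/C.

E = 1.60×10^6 N/C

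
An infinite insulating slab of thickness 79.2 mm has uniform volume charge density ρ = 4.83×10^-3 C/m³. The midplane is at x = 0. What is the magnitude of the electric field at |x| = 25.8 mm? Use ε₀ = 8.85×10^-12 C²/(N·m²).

By symmetry E is perpendicular to the slab. A Gaussian pillbox from −25.8 mm to +25.8 mm (face area A) lies entirely within the slab.
Q_enc = ρ·(2x)·A and flux = 2EA, so 2EA = 2ρxA/ε₀ ⇒ E = |ρ|x/ε₀.
E = (4.83×10^-3)(0.0258)/(8.85×10^-12) = 1.41e7 N/C.

|E| ≈ 1.41e7 N/C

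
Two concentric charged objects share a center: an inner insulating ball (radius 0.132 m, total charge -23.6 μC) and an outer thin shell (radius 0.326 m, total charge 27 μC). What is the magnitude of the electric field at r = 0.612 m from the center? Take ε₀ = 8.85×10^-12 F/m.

Symmetry ⇒ E = E(r) r̂. Gaussian sphere of radius r = 0.612 m (r > 0.326 m, enclosing both).
Q_enc = (-23.6 μC) + (27 μC) = 3.40e-6 C.
Gauss's law: E·4πr² = Q_enc/ε₀.
E = |Q_enc|/(4πε₀r²) = (3.40×10^-6)/(4π·8.85×10^-12·(0.612)²) = 8.16×10^4 N/C.

|E| = 8.16×10^4 V/m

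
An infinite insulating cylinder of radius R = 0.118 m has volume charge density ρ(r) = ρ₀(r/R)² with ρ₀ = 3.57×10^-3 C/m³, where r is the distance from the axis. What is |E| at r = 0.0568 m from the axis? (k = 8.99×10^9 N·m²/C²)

Take a coaxial cylindrical Gaussian surface of radius r = 0.0568 m and length L (r < R).
Integrating ρ over the cross-section to radius r: λ_enc = (2πρ₀/R²) ∫₀^r r'^3 dr' = 2πρ₀ r^4/(4·R²) = 4.192×10^-6 C/m.
Since E is radial and uniform over the curved surface, Φ = E·2πrL = Q_enc/ε₀ = λ_enc L/ε₀.
E = 2k|λ_enc|/r = 2(8.99×10^9)(4.192×10^-6)/(0.0568) = 1.33×10^6 N/C.

E = 1.33e6 V/m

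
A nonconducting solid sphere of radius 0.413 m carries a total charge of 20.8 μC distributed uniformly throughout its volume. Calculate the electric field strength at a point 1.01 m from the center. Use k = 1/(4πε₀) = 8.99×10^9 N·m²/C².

|E| = 1.83×10^5 V/m

Symmetry ⇒ E = E(r) r̂. Gaussian sphere of radius r = 1.01 m (r > R, so the entire charge is enclosed).
Q_enc = 20.8 μC = 2.08×10^-5 C.
Gauss's law: E·4πr² = Q_enc/ε₀.
E = k|Q_enc|/r² = (8.99×10^9)(2.08×10^-5)/(1.01)² = 1.83×10^5 N/C.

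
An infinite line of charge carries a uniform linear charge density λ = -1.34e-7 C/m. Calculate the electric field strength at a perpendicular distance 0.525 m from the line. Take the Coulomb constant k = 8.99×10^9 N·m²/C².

Choose a coaxial cylinder of radius r = 0.525 m (arbitrary length L) as the Gaussian surface.
Q_enc = λL, so λ_enc = -1.34×10^-7 C/m.
Since E is radial and uniform over the curved surface, Φ = E·2πrL = Q_enc/ε₀ = λ_enc L/ε₀.
E = 2k|λ_enc|/r = 2(8.99×10^9)(1.34×10^-7)/(0.525) = 4.59×10^3 N/C.

E ≈ 4.59×10^3 V/m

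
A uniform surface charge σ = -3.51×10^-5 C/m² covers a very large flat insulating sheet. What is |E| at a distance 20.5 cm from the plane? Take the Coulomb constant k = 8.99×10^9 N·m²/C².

E ≈ 1.98×10^6 V/m

By planar symmetry E is perpendicular to the sheet and uniform; use a Gaussian pillbox with flat faces of area A on each side of the sheet.
Only the two end caps contribute flux: Φ = 2EA. With Q_enc = σA, Gauss's law gives E = |σ|/(2ε₀).
E = 2πk|σ| = 2π(8.99×10^9)(3.51×10^-5) = 1.98e6 N/C.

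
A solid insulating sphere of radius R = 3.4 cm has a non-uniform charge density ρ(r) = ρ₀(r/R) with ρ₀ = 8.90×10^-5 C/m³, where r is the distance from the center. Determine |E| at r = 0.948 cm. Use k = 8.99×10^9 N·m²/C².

6.64×10^3 N/C

Symmetry ⇒ E = E(r) r̂. Gaussian sphere of radius r = 0.948 cm (r < R).
Integrate the density: Q_enc = 4π ∫₀^r ρ₀(r'/R)^1 r'² dr' = 4πρ₀ r^4/(4·R) = 6.642×10^-11 C.
Gauss's law: E·4πr² = Q_enc/ε₀.
E = k|Q_enc|/r² = (8.99×10^9)(6.642e-11)/(0.00948)² = 6.64×10^3 N/C.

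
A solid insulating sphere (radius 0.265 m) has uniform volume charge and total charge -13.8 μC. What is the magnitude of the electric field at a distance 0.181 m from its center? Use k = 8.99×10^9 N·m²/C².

|E| ≈ 1.21×10^6 N/C

Take a concentric spherical Gaussian surface of radius r = 0.181 m (r < R).
For a uniform sphere the enclosed fraction is (r/R)³, so Q_enc = (-13.8 μC)(0.181/0.265)³ = -4.397×10^-6 C.
By Gauss's law, ∮E·dA = E·4πr² = Q_enc/ε₀.
E = k|Q_enc|/r² = (8.99×10^9)(4.397×10^-6)/(0.181)² = 1.21×10^6 N/C.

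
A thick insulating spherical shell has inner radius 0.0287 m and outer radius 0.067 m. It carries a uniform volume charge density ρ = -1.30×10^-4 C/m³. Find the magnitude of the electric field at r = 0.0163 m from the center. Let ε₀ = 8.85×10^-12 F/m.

E = 0

Symmetry ⇒ E = E(r) r̂. Gaussian sphere of radius r = 0.0163 m (r < 0.0287 m, inside the empty cavity).
No charge is enclosed, so by Gauss's law E·4πr² = 0 ⇒ E = 0.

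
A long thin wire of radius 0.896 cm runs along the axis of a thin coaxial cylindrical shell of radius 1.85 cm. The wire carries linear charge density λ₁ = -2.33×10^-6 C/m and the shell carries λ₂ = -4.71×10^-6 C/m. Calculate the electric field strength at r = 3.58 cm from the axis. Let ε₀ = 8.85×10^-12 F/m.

|E| ≈ 3.54e6 N/C

Choose a coaxial cylinder of radius r = 3.58 cm (arbitrary length L) as the Gaussian surface (r > 1.85 cm, enclosing both).
λ_enc = λ₁ + λ₂ = (-2.33×10^-6) + (-4.71e-6) = -7.04×10^-6 C/m.
By Gauss's law (flux through the curved wall only), E·2πrL = λ_enc L/ε₀.
E = |λ_enc|/(2πε₀r) = (7.04e-6)/(2π·8.85×10^-12·0.0358) = 3.54×10^6 N/C.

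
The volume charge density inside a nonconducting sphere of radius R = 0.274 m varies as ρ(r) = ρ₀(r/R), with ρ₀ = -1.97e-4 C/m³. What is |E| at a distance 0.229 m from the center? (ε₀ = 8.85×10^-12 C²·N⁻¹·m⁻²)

Use a concentric Gaussian sphere at r = 0.229 m (r < R).
Q_enc = ∫₀^r ρ(r')·4πr'² dr' = (4πρ₀/R) ∫₀^r r'^3 dr' = 4πρ₀ r^4/(4·R) = -6.212×10^-6 C.
Since E is radial and uniform over the Gaussian sphere, Φ = E·4πr² = Q_enc/ε₀.
E = |Q_enc|/(4πε₀r²) = (6.212×10^-6)/(4π·8.85×10^-12·(0.229)²) = 1.07×10^6 N/C.

|E| ≈ 1.07×10^6 N/C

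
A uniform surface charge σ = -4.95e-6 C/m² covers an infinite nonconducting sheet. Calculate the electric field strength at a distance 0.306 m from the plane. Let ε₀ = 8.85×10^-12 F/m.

By planar symmetry E is perpendicular to the sheet and uniform; use a Gaussian pillbox with flat faces of area A on each side of the sheet.
Flux Φ = 2EA and Q_enc = σA, so 2EA = σA/ε₀ ⇒ E = |σ|/(2ε₀), independent of distance.
E = |σ|/(2ε₀) = (4.95×10^-6)/(2·8.85×10^-12) = 2.80e5 N/C.

2.80×10^5 N/C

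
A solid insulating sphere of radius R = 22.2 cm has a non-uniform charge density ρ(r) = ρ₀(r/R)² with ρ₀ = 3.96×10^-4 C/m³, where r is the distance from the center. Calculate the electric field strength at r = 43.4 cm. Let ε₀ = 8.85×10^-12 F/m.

Symmetry ⇒ E = E(r) r̂. Gaussian sphere of radius r = 43.4 cm (r > R, all charge enclosed).
Q_enc = 4π ∫₀^R ρ₀(r'/R)^2 r'² dr' = 4πρ₀R³/5 = 1.089×10^-5 C.
Gauss's law: E·4πr² = Q_enc/ε₀.
E = |Q_enc|/(4πε₀r²) = (1.089×10^-5)/(4π·8.85×10^-12·(0.434)²) = 5.20e5 N/C.

|E| = 5.20e5 N/C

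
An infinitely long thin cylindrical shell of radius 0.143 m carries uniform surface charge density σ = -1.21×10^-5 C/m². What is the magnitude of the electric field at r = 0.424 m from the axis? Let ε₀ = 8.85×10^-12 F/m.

By cylindrical symmetry E is radial; use a coaxial Gaussian cylinder of radius 0.424 m and length L (r > 0.143 m).
The whole shell is enclosed: λ_enc = σ·2πR = (-1.21e-5)·2π·(0.143) = -1.087e-5 C/m.
Since E is radial and uniform over the curved surface, Φ = E·2πrL = Q_enc/ε₀ = λ_enc L/ε₀.
E = |λ_enc|/(2πε₀r) = (1.087e-5)/(2π·8.85×10^-12·0.424) = 4.61e5 N/C.

E = 4.61×10^5 N/C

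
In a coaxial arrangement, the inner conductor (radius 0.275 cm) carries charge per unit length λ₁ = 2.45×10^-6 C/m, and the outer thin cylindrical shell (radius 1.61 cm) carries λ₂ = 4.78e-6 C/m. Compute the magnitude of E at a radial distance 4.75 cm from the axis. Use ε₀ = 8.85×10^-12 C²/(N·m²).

|E| ≈ 2.74×10^6 N/C

Take a coaxial cylindrical Gaussian surface of radius r = 4.75 cm and length L (r > 1.61 cm, enclosing both).
λ_enc = λ₁ + λ₂ = (2.45e-6) + (4.78×10^-6) = 7.23×10^-6 C/m.
By Gauss's law (flux through the curved wall only), E·2πrL = λ_enc L/ε₀.
E = |λ_enc|/(2πε₀r) = (7.23×10^-6)/(2π·8.85×10^-12·0.0475) = 2.74e6 N/C.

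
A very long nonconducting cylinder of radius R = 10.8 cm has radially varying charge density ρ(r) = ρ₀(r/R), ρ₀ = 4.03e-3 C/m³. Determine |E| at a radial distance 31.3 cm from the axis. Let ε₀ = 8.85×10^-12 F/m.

E ≈ 5.66e6 V/m

By cylindrical symmetry E is radial; use a coaxial Gaussian cylinder of radius 31.3 cm and length L (r > R, full charge per length enclosed).
λ_enc = 2π ∫₀^R ρ₀(r'/R)^1 r' dr' = 2πρ₀R²/3 = 9.845e-5 C/m.
Since E is radial and uniform over the curved surface, Φ = E·2πrL = Q_enc/ε₀ = λ_enc L/ε₀.
E = |λ_enc|/(2πε₀r) = (9.845e-5)/(2π·8.85×10^-12·0.313) = 5.66×10^6 N/C.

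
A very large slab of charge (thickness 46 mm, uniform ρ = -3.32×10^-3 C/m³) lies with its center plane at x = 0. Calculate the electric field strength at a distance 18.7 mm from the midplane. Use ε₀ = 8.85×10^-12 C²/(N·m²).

By symmetry E is perpendicular to the slab. A Gaussian pillbox from −18.7 mm to +18.7 mm (face area A) lies entirely within the slab.
Q_enc = ρ·(2x)·A and flux = 2EA, so 2EA = 2ρxA/ε₀ ⇒ E = |ρ|x/ε₀.
E = (3.32×10^-3)(0.0187)/(8.85×10^-12) = 7.02×10^6 N/C.

E = 7.02×10^6 N/C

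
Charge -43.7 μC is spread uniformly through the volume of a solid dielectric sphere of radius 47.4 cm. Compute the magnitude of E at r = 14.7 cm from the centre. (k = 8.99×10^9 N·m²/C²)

5.42×10^5 N/C

Symmetry ⇒ E = E(r) r̂. Gaussian sphere of radius r = 14.7 cm (r < R).
Only the charge within r is enclosed: Q_enc = Q·(r/R)³ = (-43.7 μC)·(14.7 cm/47.4 cm)³ = -1.303e-6 C.
Since E is radial and uniform over the Gaussian sphere, Φ = E·4πr² = Q_enc/ε₀.
E = k|Q_enc|/r² = (8.99×10^9)(1.303×10^-6)/(0.147)² = 5.42e5 N/C.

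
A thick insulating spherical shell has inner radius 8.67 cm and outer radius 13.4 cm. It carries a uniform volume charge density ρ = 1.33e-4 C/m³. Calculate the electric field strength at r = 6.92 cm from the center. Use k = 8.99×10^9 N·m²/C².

E = 0

Symmetry ⇒ E = E(r) r̂. Gaussian sphere of radius r = 6.92 cm (r < 8.67 cm, inside the empty cavity).
No charge is enclosed, so by Gauss's law E·4πr² = 0 ⇒ E = 0.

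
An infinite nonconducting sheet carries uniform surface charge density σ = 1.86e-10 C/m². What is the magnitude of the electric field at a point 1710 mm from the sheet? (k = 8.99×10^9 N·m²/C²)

Choose a cylindrical pillbox piercing the sheet, end faces (area A) parallel to it.
Flux Φ = 2EA and Q_enc = σA, so 2EA = σA/ε₀ ⇒ E = |σ|/(2ε₀), independent of distance.
E = 2πk|σ| = 2π(8.99×10^9)(1.86×10^-10) = 10.5 N/C.

|E| ≈ 10.5 V/m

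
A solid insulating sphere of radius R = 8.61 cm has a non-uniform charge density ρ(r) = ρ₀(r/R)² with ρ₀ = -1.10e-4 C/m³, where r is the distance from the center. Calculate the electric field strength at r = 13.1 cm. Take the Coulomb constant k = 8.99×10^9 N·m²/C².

9.24×10^4 V/m

Symmetry ⇒ E = E(r) r̂. Gaussian sphere of radius r = 13.1 cm (r > R, all charge enclosed).
Q_enc = 4π ∫₀^R ρ₀(r'/R)^2 r'² dr' = 4πρ₀R³/5 = -1.765×10^-7 C.
By Gauss's law, ∮E·dA = E·4πr² = Q_enc/ε₀.
E = k|Q_enc|/r² = (8.99×10^9)(1.765×10^-7)/(0.131)² = 9.24×10^4 N/C.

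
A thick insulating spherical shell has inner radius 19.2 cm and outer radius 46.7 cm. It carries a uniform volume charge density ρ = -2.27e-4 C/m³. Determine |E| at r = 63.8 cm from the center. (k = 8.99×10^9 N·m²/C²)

Use a concentric Gaussian sphere at r = 63.8 cm (r > 46.7 cm, enclosing the whole shell).
Q_enc = ρ·(4π/3)(b³ − a³) = (-2.27×10^-4)·(4π/3)·((0.467)³ − (0.192)³) = -9.011×10^-5 C.
By Gauss's law, ∮E·dA = E·4πr² = Q_enc/ε₀.
E = k|Q_enc|/r² = (8.99×10^9)(9.011×10^-5)/(0.638)² = 1.99×10^6 N/C.

E = 1.99×10^6 N/C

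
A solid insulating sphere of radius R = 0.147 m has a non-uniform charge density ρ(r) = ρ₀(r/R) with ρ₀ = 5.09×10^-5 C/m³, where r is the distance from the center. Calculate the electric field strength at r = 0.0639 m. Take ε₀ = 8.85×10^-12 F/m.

|E| = 3.99×10^4 N/C

Take a concentric spherical Gaussian surface of radius r = 0.0639 m (r < R).
Integrate the density: Q_enc = 4π ∫₀^r ρ₀(r'/R)^1 r'² dr' = 4πρ₀ r^4/(4·R) = 1.814×10^-8 C.
Gauss's law: E·4πr² = Q_enc/ε₀.
E = |Q_enc|/(4πε₀r²) = (1.814×10^-8)/(4π·8.85×10^-12·(0.0639)²) = 3.99e4 N/C.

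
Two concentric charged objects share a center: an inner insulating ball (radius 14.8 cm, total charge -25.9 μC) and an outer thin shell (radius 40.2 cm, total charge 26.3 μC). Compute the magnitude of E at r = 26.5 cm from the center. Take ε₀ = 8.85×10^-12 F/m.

By spherical symmetry E is radial; choose a Gaussian sphere of radius r = 26.5 cm (between the bodies, 14.8 cm < r < 40.2 cm).
The shell at 40.2 cm lies outside the Gaussian surface, so Q_enc = -25.9 μC = -2.59×10^-5 C.
By Gauss's law, ∮E·dA = E·4πr² = Q_enc/ε₀.
E = |Q_enc|/(4πε₀r²) = (2.59e-5)/(4π·8.85×10^-12·(0.265)²) = 3.32×10^6 N/C.

|E| ≈ 3.32×10^6 N/C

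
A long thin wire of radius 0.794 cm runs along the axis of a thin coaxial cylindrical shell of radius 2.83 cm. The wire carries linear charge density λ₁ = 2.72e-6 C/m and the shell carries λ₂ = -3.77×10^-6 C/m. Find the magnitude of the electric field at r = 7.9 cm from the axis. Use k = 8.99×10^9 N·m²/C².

Take a coaxial cylindrical Gaussian surface of radius r = 7.9 cm and length L (r > 2.83 cm, enclosing both).
λ_enc = λ₁ + λ₂ = (2.72×10^-6) + (-3.77×10^-6) = -1.05×10^-6 C/m.
Gauss's law: E·2πrL = λ_enc L/ε₀.
E = 2k|λ_enc|/r = 2(8.99×10^9)(1.05×10^-6)/(0.079) = 2.39×10^5 N/C.

E = 2.39×10^5 N/C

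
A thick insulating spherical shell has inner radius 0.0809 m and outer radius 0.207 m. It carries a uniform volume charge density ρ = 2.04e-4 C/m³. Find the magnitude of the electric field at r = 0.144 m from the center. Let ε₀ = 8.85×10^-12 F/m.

|E| = 9.10e5 N/C

By spherical symmetry E is radial; choose a Gaussian sphere of radius r = 0.144 m (within the shell material, 0.0809 m < r < 0.207 m).
Enclosed charge is the volume from a to r: Q_enc = (4π/3)ρ(r³ − a³) = 2.099e-6 C.
Since E is radial and uniform over the Gaussian sphere, Φ = E·4πr² = Q_enc/ε₀.
E = |Q_enc|/(4πε₀r²) = (2.099×10^-6)/(4π·8.85×10^-12·(0.144)²) = 9.10e5 N/C.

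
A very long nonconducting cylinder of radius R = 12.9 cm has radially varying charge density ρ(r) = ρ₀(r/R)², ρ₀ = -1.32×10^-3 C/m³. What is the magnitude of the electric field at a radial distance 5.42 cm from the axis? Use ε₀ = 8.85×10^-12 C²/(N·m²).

|E| = 3.57×10^5 N/C

Coaxial Gaussian cylinder, radius r = 5.42 cm, length L (r < R).
Integrating ρ over the cross-section to radius r: λ_enc = (2πρ₀/R²) ∫₀^r r'^3 dr' = 2πρ₀ r^4/(4·R²) = -1.075×10^-6 C/m.
Since E is radial and uniform over the curved surface, Φ = E·2πrL = Q_enc/ε₀ = λ_enc L/ε₀.
E = |λ_enc|/(2πε₀r) = (1.075×10^-6)/(2π·8.85×10^-12·0.0542) = 3.57e5 N/C.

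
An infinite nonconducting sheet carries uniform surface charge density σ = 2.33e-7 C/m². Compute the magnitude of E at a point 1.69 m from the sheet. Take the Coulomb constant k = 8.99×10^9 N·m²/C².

By planar symmetry E is perpendicular to the sheet and uniform; use a Gaussian pillbox with flat faces of area A on each side of the sheet.
Only the two end caps contribute flux: Φ = 2EA. With Q_enc = σA, Gauss's law gives E = |σ|/(2ε₀).
E = 2πk|σ| = 2π(8.99×10^9)(2.33×10^-7) = 1.32×10^4 N/C.

1.32×10^4 N/C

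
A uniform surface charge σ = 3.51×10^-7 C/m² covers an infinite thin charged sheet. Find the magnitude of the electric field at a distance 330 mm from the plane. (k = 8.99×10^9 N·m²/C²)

E = 1.98×10^4 N/C

The symmetry is planar: E is normal to the sheet and the same magnitude on both sides. Take a pillbox straddling the sheet with end-cap area A.
Only the two end caps contribute flux: Φ = 2EA. With Q_enc = σA, Gauss's law gives E = |σ|/(2ε₀).
E = 2πk|σ| = 2π(8.99×10^9)(3.51×10^-7) = 1.98e4 N/C.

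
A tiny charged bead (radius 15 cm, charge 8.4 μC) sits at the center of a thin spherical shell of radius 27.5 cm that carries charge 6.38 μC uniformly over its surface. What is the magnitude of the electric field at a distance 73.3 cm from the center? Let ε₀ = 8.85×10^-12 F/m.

Use a concentric Gaussian sphere at r = 73.3 cm (r > 27.5 cm, enclosing both).
Q_enc = (8.4 μC) + (6.38 μC) = 1.478×10^-5 C.
Since E is radial and uniform over the Gaussian sphere, Φ = E·4πr² = Q_enc/ε₀.
E = |Q_enc|/(4πε₀r²) = (1.478×10^-5)/(4π·8.85×10^-12·(0.733)²) = 2.47e5 N/C.

E = 2.47e5 N/C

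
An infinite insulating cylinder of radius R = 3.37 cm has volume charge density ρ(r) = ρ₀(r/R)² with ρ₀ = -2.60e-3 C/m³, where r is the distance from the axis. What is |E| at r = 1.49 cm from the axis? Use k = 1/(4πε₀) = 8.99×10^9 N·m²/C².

Coaxial Gaussian cylinder, radius r = 1.49 cm, length L (r < R).
Integrating ρ over the cross-section to radius r: λ_enc = (2πρ₀/R²) ∫₀^r r'^3 dr' = 2πρ₀ r^4/(4·R²) = -1.772×10^-7 C/m.
Gauss's law: E·2πrL = λ_enc L/ε₀.
E = 2k|λ_enc|/r = 2(8.99×10^9)(1.772×10^-7)/(0.0149) = 2.14e5 N/C.

|E| = 2.14×10^5 V/m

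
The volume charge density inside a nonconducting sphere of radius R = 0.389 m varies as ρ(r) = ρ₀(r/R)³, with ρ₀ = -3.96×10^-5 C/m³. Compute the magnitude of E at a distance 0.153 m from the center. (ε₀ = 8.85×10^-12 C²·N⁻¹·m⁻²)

Symmetry ⇒ E = E(r) r̂. Gaussian sphere of radius r = 0.153 m (r < R).
Integrate the density: Q_enc = 4π ∫₀^r ρ₀(r'/R)^3 r'² dr' = 4πρ₀ r^6/(6·R³) = -1.807e-8 C.
By Gauss's law, ∮E·dA = E·4πr² = Q_enc/ε₀.
E = |Q_enc|/(4πε₀r²) = (1.807×10^-8)/(4π·8.85×10^-12·(0.153)²) = 6.94×10^3 N/C.

|E| ≈ 6.94×10^3 N/C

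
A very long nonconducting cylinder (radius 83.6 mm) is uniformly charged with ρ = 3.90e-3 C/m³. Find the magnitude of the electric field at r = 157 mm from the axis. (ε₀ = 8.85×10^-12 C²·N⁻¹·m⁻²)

E ≈ 9.81×10^6 V/m

Choose a coaxial cylinder of radius r = 157 mm (arbitrary length L) as the Gaussian surface (r > 83.6 mm, full cross-section enclosed).
λ_enc = ρ·πR² = (3.90×10^-3)π(0.0836)² = 8.563e-5 C/m.
Since E is radial and uniform over the curved surface, Φ = E·2πrL = Q_enc/ε₀ = λ_enc L/ε₀.
E = |λ_enc|/(2πε₀r) = (8.563×10^-5)/(2π·8.85×10^-12·0.157) = 9.81×10^6 N/C.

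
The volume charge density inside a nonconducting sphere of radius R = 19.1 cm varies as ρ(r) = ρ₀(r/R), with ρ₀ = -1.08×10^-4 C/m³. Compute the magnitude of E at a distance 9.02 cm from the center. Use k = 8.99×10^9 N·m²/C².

Take a concentric spherical Gaussian surface of radius r = 9.02 cm (r < R).
Integrate the density: Q_enc = 4π ∫₀^r ρ₀(r'/R)^1 r'² dr' = 4πρ₀ r^4/(4·R) = -1.176e-7 C.
Gauss's law: E·4πr² = Q_enc/ε₀.
E = k|Q_enc|/r² = (8.99×10^9)(1.176×10^-7)/(0.0902)² = 1.30e5 N/C.

|E| ≈ 1.30×10^5 V/m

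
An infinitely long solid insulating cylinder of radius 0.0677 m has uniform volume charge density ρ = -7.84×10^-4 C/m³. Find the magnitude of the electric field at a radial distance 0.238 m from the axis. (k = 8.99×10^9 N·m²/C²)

|E| = 8.53e5 V/m

Take a coaxial cylindrical Gaussian surface of radius r = 0.238 m and length L (r > 0.0677 m, full cross-section enclosed).
λ_enc = ρ·πR² = (-7.84×10^-4)π(0.0677)² = -1.129e-5 C/m.
Since E is radial and uniform over the curved surface, Φ = E·2πrL = Q_enc/ε₀ = λ_enc L/ε₀.
E = 2k|λ_enc|/r = 2(8.99×10^9)(1.129×10^-5)/(0.238) = 8.53×10^5 N/C.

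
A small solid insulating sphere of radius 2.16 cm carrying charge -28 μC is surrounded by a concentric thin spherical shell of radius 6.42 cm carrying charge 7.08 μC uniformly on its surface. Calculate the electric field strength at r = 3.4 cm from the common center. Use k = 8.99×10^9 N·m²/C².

By spherical symmetry E is radial; choose a Gaussian sphere of radius r = 3.4 cm (between the bodies, 2.16 cm < r < 6.42 cm).
Only the inner charge is enclosed; the outer shell contributes nothing inside itself. Q_enc = -28 μC = -2.80×10^-5 C.
By Gauss's law, ∮E·dA = E·4πr² = Q_enc/ε₀.
E = k|Q_enc|/r² = (8.99×10^9)(2.80e-5)/(0.034)² = 2.18×10^8 N/C.

2.18×10^8 V/m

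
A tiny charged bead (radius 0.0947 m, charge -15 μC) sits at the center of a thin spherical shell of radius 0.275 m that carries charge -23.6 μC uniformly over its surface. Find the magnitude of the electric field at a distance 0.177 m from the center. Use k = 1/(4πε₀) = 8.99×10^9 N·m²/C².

E = 4.30×10^6 N/C

Use a concentric Gaussian sphere at r = 0.177 m (between the bodies, 0.0947 m < r < 0.275 m).
The shell at 0.275 m lies outside the Gaussian surface, so Q_enc = -15 μC = -1.50e-5 C.
Gauss's law: E·4πr² = Q_enc/ε₀.
E = k|Q_enc|/r² = (8.99×10^9)(1.50e-5)/(0.177)² = 4.30×10^6 N/C.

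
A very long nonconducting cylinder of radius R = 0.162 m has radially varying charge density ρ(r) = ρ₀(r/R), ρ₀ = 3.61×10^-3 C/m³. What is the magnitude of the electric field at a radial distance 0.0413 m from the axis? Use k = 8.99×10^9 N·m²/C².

|E| = 1.43e6 V/m

Choose a coaxial cylinder of radius r = 0.0413 m (arbitrary length L) as the Gaussian surface (r < R).
λ_enc = ∫₀^r ρ(r')·2πr' dr' = (2πρ₀/R)·r^3/3 = 3.288×10^-6 C/m.
Applying ∮E·dA = Q_enc/ε₀ with the end caps contributing no flux:
E = 2k|λ_enc|/r = 2(8.99×10^9)(3.288×10^-6)/(0.0413) = 1.43×10^6 N/C.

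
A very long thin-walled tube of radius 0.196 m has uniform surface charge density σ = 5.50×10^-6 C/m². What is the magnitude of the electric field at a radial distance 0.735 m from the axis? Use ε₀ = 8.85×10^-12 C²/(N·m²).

Choose a coaxial cylinder of radius r = 0.735 m (arbitrary length L) as the Gaussian surface (r > 0.196 m).
The whole shell is enclosed: λ_enc = σ·2πR = (5.50×10^-6)·2π·(0.196) = 6.773e-6 C/m.
Applying ∮E·dA = Q_enc/ε₀ with the end caps contributing no flux:
E = |λ_enc|/(2πε₀r) = (6.773×10^-6)/(2π·8.85×10^-12·0.735) = 1.66×10^5 N/C.

E ≈ 1.66×10^5 N/C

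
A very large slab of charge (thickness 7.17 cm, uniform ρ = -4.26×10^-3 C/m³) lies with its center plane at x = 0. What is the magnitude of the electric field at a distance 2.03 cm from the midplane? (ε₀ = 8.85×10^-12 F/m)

By symmetry E is perpendicular to the slab. A Gaussian pillbox from −2.03 cm to +2.03 cm (face area A) lies entirely within the slab.
Q_enc = ρ·(2x)·A and flux = 2EA, so 2EA = 2ρxA/ε₀ ⇒ E = |ρ|x/ε₀.
E = (4.26e-3)(0.0203)/(8.85×10^-12) = 9.77×10^6 N/C.

|E| = 9.77×10^6 N/C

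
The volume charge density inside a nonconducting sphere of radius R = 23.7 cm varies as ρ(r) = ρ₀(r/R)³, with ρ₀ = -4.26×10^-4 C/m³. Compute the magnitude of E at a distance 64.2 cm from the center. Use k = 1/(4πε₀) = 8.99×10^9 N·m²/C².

Take a concentric spherical Gaussian surface of radius r = 64.2 cm (r > R, all charge enclosed).
Q_enc = 4π ∫₀^R ρ₀(r'/R)^3 r'² dr' = 4πρ₀R³/6 = -1.188e-5 C.
By Gauss's law, ∮E·dA = E·4πr² = Q_enc/ε₀.
E = k|Q_enc|/r² = (8.99×10^9)(1.188×10^-5)/(0.642)² = 2.59e5 N/C.

E = 2.59e5 N/C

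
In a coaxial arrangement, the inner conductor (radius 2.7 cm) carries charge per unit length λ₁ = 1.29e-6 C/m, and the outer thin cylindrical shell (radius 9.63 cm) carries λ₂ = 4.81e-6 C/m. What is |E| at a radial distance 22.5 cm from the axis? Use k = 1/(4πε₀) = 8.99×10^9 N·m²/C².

|E| ≈ 4.87×10^5 N/C

Take a coaxial cylindrical Gaussian surface of radius r = 22.5 cm and length L (r > 9.63 cm, enclosing both).
λ_enc = λ₁ + λ₂ = (1.29×10^-6) + (4.81×10^-6) = 6.10×10^-6 C/m.
Since E is radial and uniform over the curved surface, Φ = E·2πrL = Q_enc/ε₀ = λ_enc L/ε₀.
E = 2k|λ_enc|/r = 2(8.99×10^9)(6.10e-6)/(0.225) = 4.87e5 N/C.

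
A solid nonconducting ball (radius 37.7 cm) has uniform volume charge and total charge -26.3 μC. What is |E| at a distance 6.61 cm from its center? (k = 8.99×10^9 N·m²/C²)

E ≈ 2.92e5 N/C

Take a concentric spherical Gaussian surface of radius r = 6.61 cm (r < R).
Only the charge within r is enclosed: Q_enc = Q·(r/R)³ = (-26.3 μC)·(6.61 cm/37.7 cm)³ = -1.418×10^-7 C.
Since E is radial and uniform over the Gaussian sphere, Φ = E·4πr² = Q_enc/ε₀.
E = k|Q_enc|/r² = (8.99×10^9)(1.418×10^-7)/(0.0661)² = 2.92×10^5 N/C.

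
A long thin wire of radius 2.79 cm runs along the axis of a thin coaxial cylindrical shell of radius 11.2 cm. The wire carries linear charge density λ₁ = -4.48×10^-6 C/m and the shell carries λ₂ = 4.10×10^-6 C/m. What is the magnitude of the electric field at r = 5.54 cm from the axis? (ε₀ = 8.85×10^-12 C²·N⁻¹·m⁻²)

|E| ≈ 1.45×10^6 N/C

Take a coaxial cylindrical Gaussian surface of radius r = 5.54 cm and length L (between the conductors, 2.79 cm < r < 11.2 cm).
The shell at 11.2 cm lies outside the Gaussian surface, so λ_enc = λ₁ = -4.48×10^-6 C/m.
By Gauss's law (flux through the curved wall only), E·2πrL = λ_enc L/ε₀.
E = |λ_enc|/(2πε₀r) = (4.48×10^-6)/(2π·8.85×10^-12·0.0554) = 1.45×10^6 N/C.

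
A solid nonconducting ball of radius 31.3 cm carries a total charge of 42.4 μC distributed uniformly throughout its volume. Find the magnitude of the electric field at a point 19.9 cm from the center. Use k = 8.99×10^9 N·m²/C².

Take a concentric spherical Gaussian surface of radius r = 19.9 cm (r < R).
Only the charge within r is enclosed: Q_enc = Q·(r/R)³ = (42.4 μC)·(19.9 cm/31.3 cm)³ = 1.09×10^-5 C.
By Gauss's law, ∮E·dA = E·4πr² = Q_enc/ε₀.
E = k|Q_enc|/r² = (8.99×10^9)(1.09e-5)/(0.199)² = 2.47e6 N/C.

2.47×10^6 V/m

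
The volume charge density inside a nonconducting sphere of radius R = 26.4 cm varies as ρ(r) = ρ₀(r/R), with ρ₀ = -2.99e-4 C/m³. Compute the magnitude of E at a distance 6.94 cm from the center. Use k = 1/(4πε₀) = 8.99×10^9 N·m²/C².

Take a concentric spherical Gaussian surface of radius r = 6.94 cm (r < R).
Integrate the density: Q_enc = 4π ∫₀^r ρ₀(r'/R)^1 r'² dr' = 4πρ₀ r^4/(4·R) = -8.254×10^-8 C.
Applying ∮E·dA = Q_enc/ε₀ with Φ = E(4πr²):
E = k|Q_enc|/r² = (8.99×10^9)(8.254e-8)/(0.0694)² = 1.54e5 N/C.

1.54e5 N/C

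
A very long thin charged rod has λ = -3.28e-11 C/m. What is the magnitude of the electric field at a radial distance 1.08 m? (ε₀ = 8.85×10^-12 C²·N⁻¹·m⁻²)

Take a coaxial cylindrical Gaussian surface of radius r = 1.08 m and length L.
Q_enc = λL, so λ_enc = -3.28×10^-11 C/m.
Since E is radial and uniform over the curved surface, Φ = E·2πrL = Q_enc/ε₀ = λ_enc L/ε₀.
E = |λ_enc|/(2πε₀r) = (3.28e-11)/(2π·8.85×10^-12·1.08) = 0.546 N/C.

E ≈ 0.546 N/C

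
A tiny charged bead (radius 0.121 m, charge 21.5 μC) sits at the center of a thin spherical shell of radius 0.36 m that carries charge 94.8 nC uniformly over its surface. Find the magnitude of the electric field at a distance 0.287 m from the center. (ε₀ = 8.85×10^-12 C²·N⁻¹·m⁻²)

E ≈ 2.35×10^6 N/C

Symmetry ⇒ E = E(r) r̂. Gaussian sphere of radius r = 0.287 m (between the bodies, 0.121 m < r < 0.36 m).
The shell at 0.36 m lies outside the Gaussian surface, so Q_enc = 21.5 μC = 2.15e-5 C.
By Gauss's law, ∮E·dA = E·4πr² = Q_enc/ε₀.
E = |Q_enc|/(4πε₀r²) = (2.15×10^-5)/(4π·8.85×10^-12·(0.287)²) = 2.35e6 N/C.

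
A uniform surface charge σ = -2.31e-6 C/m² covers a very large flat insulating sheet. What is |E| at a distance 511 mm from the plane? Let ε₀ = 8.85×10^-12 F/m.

Choose a cylindrical pillbox piercing the sheet, end faces (area A) parallel to it.
Flux Φ = 2EA and Q_enc = σA, so 2EA = σA/ε₀ ⇒ E = |σ|/(2ε₀), independent of distance.
E = |σ|/(2ε₀) = (2.31e-6)/(2·8.85×10^-12) = 1.31×10^5 N/C.

|E| ≈ 1.31×10^5 N/C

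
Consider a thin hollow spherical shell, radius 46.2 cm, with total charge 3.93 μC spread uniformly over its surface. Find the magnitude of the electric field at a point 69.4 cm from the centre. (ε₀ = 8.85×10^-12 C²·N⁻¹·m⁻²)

|E| = 7.34e4 N/C

Take a concentric spherical Gaussian surface of radius r = 69.4 cm (r > 46.2 cm).
The entire shell is enclosed: Q_enc = 3.93e-6 C.
Since E is radial and uniform over the Gaussian sphere, Φ = E·4πr² = Q_enc/ε₀.
E = |Q_enc|/(4πε₀r²) = (3.93×10^-6)/(4π·8.85×10^-12·(0.694)²) = 7.34×10^4 N/C.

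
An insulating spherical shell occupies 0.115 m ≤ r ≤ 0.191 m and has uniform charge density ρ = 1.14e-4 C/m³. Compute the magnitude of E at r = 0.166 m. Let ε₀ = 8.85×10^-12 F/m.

4.76×10^5 V/m

Use a concentric Gaussian sphere at r = 0.166 m (within the shell material, 0.115 m < r < 0.191 m).
Only the shell between 0.115 m and r is enclosed: Q_enc = ρ·(4π/3)(r³ − a³) = (1.14e-4)·(4π/3)·((0.166)³ − (0.115)³) = 1.458×10^-6 C.
Gauss's law: E·4πr² = Q_enc/ε₀.
E = |Q_enc|/(4πε₀r²) = (1.458×10^-6)/(4π·8.85×10^-12·(0.166)²) = 4.76e5 N/C.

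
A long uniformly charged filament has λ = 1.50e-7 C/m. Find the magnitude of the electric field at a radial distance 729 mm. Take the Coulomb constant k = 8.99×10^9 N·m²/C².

|E| ≈ 3.70×10^3 N/C

Take a coaxial cylindrical Gaussian surface of radius r = 729 mm and length L.
Q_enc = λL, so λ_enc = 1.50e-7 C/m.
By Gauss's law (flux through the curved wall only), E·2πrL = λ_enc L/ε₀.
E = 2k|λ_enc|/r = 2(8.99×10^9)(1.50e-7)/(0.729) = 3.70e3 N/C.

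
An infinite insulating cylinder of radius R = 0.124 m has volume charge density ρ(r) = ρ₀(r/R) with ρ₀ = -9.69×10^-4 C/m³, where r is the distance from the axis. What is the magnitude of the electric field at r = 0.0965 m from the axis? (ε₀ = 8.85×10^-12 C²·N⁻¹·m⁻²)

Coaxial Gaussian cylinder, radius r = 0.0965 m, length L (r < R).
λ_enc = ∫₀^r ρ(r')·2πr' dr' = (2πρ₀/R)·r^3/3 = -1.471×10^-5 C/m.
By Gauss's law (flux through the curved wall only), E·2πrL = λ_enc L/ε₀.
E = |λ_enc|/(2πε₀r) = (1.471e-5)/(2π·8.85×10^-12·0.0965) = 2.74×10^6 N/C.

|E| = 2.74×10^6 N/C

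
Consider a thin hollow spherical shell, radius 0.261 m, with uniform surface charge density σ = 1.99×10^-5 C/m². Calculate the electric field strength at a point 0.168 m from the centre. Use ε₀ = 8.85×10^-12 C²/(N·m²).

Use a concentric Gaussian sphere at r = 0.168 m (inside the shell, r < 0.261 m).
No charge lies within this surface, so Q_enc = 0 and Gauss's law gives E·4πr² = 0 ⇒ E = 0.

E = 0 (no enclosed charge)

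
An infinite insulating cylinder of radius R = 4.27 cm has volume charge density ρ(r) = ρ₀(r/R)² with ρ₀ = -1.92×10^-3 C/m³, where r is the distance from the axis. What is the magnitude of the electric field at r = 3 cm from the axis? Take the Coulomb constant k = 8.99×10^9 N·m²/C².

|E| = 8.03e5 N/C

By cylindrical symmetry E is radial; use a coaxial Gaussian cylinder of radius 3 cm and length L (r < R).
λ_enc = ∫₀^r ρ(r')·2πr' dr' = (2πρ₀/R²)·r^4/4 = -1.34×10^-6 C/m.
Since E is radial and uniform over the curved surface, Φ = E·2πrL = Q_enc/ε₀ = λ_enc L/ε₀.
E = 2k|λ_enc|/r = 2(8.99×10^9)(1.34e-6)/(0.03) = 8.03×10^5 N/C.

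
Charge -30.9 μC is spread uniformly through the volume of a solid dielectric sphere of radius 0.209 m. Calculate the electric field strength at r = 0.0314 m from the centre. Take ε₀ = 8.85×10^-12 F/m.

E = 9.56×10^5 N/C

Use a concentric Gaussian sphere at r = 0.0314 m (r < R).
Only the charge within r is enclosed: Q_enc = Q·(r/R)³ = (-30.9 μC)·(0.0314 m/0.209 m)³ = -1.048e-7 C.
Applying ∮E·dA = Q_enc/ε₀ with Φ = E(4πr²):
E = |Q_enc|/(4πε₀r²) = (1.048×10^-7)/(4π·8.85×10^-12·(0.0314)²) = 9.56e5 N/C.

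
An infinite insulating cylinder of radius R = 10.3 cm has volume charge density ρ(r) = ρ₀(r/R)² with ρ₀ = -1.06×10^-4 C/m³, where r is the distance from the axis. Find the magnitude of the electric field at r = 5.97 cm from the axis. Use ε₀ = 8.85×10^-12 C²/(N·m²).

Coaxial Gaussian cylinder, radius r = 5.97 cm, length L (r < R).
λ_enc = ∫₀^r ρ(r')·2πr' dr' = (2πρ₀/R²)·r^4/4 = -1.994×10^-7 C/m.
Since E is radial and uniform over the curved surface, Φ = E·2πrL = Q_enc/ε₀ = λ_enc L/ε₀.
E = |λ_enc|/(2πε₀r) = (1.994×10^-7)/(2π·8.85×10^-12·0.0597) = 6.01×10^4 N/C.

|E| ≈ 6.01×10^4 V/m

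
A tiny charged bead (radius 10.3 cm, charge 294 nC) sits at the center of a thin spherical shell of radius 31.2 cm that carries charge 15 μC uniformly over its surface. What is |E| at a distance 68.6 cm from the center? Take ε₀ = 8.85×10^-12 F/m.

By spherical symmetry E is radial; choose a Gaussian sphere of radius r = 68.6 cm (r > 31.2 cm, enclosing both).
Q_enc = (294 nC) + (15 μC) = 1.529×10^-5 C.
Since E is radial and uniform over the Gaussian sphere, Φ = E·4πr² = Q_enc/ε₀.
E = |Q_enc|/(4πε₀r²) = (1.529×10^-5)/(4π·8.85×10^-12·(0.686)²) = 2.92×10^5 N/C.

|E| ≈ 2.92×10^5 V/m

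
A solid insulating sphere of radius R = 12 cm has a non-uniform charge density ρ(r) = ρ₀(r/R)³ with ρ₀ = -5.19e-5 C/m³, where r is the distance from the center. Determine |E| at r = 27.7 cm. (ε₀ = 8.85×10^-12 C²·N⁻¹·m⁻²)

By spherical symmetry E is radial; choose a Gaussian sphere of radius r = 27.7 cm (r > R, all charge enclosed).
Q_enc = 4π ∫₀^R ρ₀(r'/R)^3 r'² dr' = 4πρ₀R³/6 = -1.878×10^-7 C.
By Gauss's law, ∮E·dA = E·4πr² = Q_enc/ε₀.
E = |Q_enc|/(4πε₀r²) = (1.878×10^-7)/(4π·8.85×10^-12·(0.277)²) = 2.20×10^4 N/C.

E ≈ 2.20e4 N/C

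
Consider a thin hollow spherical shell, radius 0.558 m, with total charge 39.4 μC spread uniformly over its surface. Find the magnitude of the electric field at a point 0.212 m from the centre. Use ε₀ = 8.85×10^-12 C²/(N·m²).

Use a concentric Gaussian sphere at r = 0.212 m (inside the shell, r < 0.558 m).
All the charge is outside the Gaussian surface: Q_enc = 0, hence E = 0 everywhere inside the shell.

|E| = 0 N/C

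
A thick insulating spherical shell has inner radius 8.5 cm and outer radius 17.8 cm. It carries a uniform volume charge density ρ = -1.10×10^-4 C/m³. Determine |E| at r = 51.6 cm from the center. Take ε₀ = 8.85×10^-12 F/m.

|E| ≈ 7.82×10^4 V/m

Use a concentric Gaussian sphere at r = 51.6 cm (r > 17.8 cm, enclosing the whole shell).
Q_enc = ρ·(4π/3)(b³ − a³) = (-1.10×10^-4)·(4π/3)·((0.178)³ − (0.085)³) = -2.316×10^-6 C.
Gauss's law: E·4πr² = Q_enc/ε₀.
E = |Q_enc|/(4πε₀r²) = (2.316e-6)/(4π·8.85×10^-12·(0.516)²) = 7.82e4 N/C.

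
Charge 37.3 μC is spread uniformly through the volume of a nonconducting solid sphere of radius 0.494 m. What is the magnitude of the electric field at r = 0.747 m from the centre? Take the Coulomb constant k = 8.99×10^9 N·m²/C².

Use a concentric Gaussian sphere at r = 0.747 m (r > R, so the entire charge is enclosed).
Q_enc = 37.3 μC = 3.73e-5 C.
Gauss's law: E·4πr² = Q_enc/ε₀.
E = k|Q_enc|/r² = (8.99×10^9)(3.73e-5)/(0.747)² = 6.01×10^5 N/C.

E = 6.01×10^5 V/m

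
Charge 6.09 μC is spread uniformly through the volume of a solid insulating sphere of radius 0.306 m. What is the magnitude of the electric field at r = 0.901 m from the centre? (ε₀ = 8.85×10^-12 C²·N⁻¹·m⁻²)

6.75×10^4 V/m

Use a concentric Gaussian sphere at r = 0.901 m (r > R, so the entire charge is enclosed).
Q_enc = 6.09 μC = 6.09e-6 C.
By Gauss's law, ∮E·dA = E·4πr² = Q_enc/ε₀.
E = |Q_enc|/(4πε₀r²) = (6.09×10^-6)/(4π·8.85×10^-12·(0.901)²) = 6.75×10^4 N/C.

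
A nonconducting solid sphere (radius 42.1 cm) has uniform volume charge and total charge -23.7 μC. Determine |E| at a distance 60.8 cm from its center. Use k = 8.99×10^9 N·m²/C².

Symmetry ⇒ E = E(r) r̂. Gaussian sphere of radius r = 60.8 cm (r > R, so the entire charge is enclosed).
Q_enc = -23.7 μC = -2.37e-5 C.
By Gauss's law, ∮E·dA = E·4πr² = Q_enc/ε₀.
E = k|Q_enc|/r² = (8.99×10^9)(2.37×10^-5)/(0.608)² = 5.76×10^5 N/C.

E = 5.76×10^5 N/C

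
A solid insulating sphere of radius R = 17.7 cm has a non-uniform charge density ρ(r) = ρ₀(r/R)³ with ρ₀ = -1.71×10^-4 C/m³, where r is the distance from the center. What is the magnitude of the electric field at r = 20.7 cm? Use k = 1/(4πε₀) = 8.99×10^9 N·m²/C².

4.17×10^5 V/m

Symmetry ⇒ E = E(r) r̂. Gaussian sphere of radius r = 20.7 cm (r > R, all charge enclosed).
Q_enc = 4π ∫₀^R ρ₀(r'/R)^3 r'² dr' = 4πρ₀R³/6 = -1.986×10^-6 C.
Gauss's law: E·4πr² = Q_enc/ε₀.
E = k|Q_enc|/r² = (8.99×10^9)(1.986e-6)/(0.207)² = 4.17×10^5 N/C.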